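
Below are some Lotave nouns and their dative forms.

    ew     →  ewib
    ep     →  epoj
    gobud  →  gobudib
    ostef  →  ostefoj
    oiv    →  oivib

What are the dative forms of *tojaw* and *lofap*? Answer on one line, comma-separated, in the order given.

The suffix is conditioned by the final consonant: -oj when the stem ends in a voiceless consonant (*ep*, *ostef*); -ib when the stem ends in a voiced consonant (*ew*, *gobud*, *oiv*).
*tojaw*: final consonant = /w/, voiced → -ib → *tojawib*.
Since the final consonant of *lofap* is /p/ (voiceless), it takes -oj, giving *lofapoj*.

tojawib, lofapoj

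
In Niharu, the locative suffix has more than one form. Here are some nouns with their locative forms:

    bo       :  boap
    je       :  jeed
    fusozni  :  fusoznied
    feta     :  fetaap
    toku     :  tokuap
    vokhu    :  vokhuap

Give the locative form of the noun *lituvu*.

The pattern is front/back vowel harmony: -ed when the last vowel of the stem is a front vowel (*je*, *fusozni*); -ap when the last vowel of the stem is a back vowel (*bo*, *feta*, *toku*, *vokhu*).
*lituvu* — last vowel /u/ (a back vowel) → -ap → *lituvuap*.

lituvuap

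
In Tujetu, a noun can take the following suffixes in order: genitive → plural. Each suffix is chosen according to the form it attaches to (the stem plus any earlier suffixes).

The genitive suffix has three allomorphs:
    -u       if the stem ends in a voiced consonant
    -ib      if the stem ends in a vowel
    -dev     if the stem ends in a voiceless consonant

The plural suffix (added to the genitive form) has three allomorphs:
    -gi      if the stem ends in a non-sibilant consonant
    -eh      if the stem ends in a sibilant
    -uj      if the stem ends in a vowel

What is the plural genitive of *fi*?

fiibgi

Since the final sound of *fi* is /i/ (a vowel), it takes -ib, giving *fiib*.
The final sound of the genitive form *fiib* is /b/, which is a non-sibilant consonant, so the plural suffix is -gi, giving *fiibgi*.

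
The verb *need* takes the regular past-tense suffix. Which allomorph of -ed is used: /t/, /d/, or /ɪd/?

The stem *need* ends in /t/ or /d/.
The -ed suffix is realized as /ɪd/ after /t, d/; as /t/ after other voiceless consonants; and as /d/ after other voiced sounds.
So -ed on *need* is pronounced /ɪd/.

/ɪd/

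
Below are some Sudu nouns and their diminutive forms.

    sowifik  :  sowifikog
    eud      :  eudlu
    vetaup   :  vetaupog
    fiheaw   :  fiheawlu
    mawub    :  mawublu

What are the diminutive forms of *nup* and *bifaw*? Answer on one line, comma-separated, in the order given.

The alternation tracks the final consonant of the stem — -og when the stem ends in a voiceless consonant (*sowifik*, *vetaup*); -lu when the stem ends in a voiced consonant (*eud*, *fiheaw*, *mawub*).
*nup*: final consonant = /p/, voiceless → -og → *nupog*.
*bifaw*: final consonant = /w/, voiced → -lu → *bifawlu*.

nupog, bifawlu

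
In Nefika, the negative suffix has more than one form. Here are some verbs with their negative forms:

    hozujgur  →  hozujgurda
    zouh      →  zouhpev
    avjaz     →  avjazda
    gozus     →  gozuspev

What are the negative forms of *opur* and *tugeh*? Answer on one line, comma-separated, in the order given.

The alternation tracks the final consonant of the stem — -pev when the stem ends in a voiceless consonant (*zouh*, *gozus*); -da when the stem ends in a voiced consonant (*hozujgur*, *avjaz*).
*opur*: final consonant = /r/, voiced → -da → *opurda*.
Since the final consonant of *tugeh* is /h/ (voiceless), it takes -pev, giving *tugehpev*.

opurda, tugehpev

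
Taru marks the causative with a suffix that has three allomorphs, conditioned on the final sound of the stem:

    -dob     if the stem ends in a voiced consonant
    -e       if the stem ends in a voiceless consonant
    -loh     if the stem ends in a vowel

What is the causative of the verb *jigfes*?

jigfese

*jigfes* — final sound /s/ (a voiceless consonant) → -e → *jigfese*.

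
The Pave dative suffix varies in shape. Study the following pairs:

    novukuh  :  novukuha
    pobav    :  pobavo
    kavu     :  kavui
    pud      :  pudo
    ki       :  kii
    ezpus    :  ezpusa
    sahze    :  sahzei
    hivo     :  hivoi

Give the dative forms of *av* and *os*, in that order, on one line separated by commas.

The alternation tracks the final sound of the stem — -a when the stem ends in a voiceless consonant (*novukuh*, *ezpus*); -o when the stem ends in a voiced consonant (*pobav*, *pud*); -i when the stem ends in a vowel (*kavu*, *ki*, *sahze*, *hivo*).
*av*: final sound = /v/, a voiced consonant → -o → *avo*.
Since the final sound of *os* is /s/ (a voiceless consonant), it takes -a, giving *osa*.

avo, osa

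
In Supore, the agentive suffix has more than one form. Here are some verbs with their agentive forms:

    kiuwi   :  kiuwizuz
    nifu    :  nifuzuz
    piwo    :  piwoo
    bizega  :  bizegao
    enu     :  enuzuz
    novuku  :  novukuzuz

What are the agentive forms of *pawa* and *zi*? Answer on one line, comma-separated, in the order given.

The suffix is conditioned by the last vowel: -zuz when the last vowel of the stem is a high vowel (*kiuwi*, *nifu*, *enu*, *novuku*); -o when the last vowel of the stem is a non-high vowel (*piwo*, *bizega*).
*pawa* — last vowel /a/ (a non-high vowel) → -o → *pawao*.
*zi*: last vowel = /i/, a high vowel → -zuz → *zizuz*.

pawao, zizuz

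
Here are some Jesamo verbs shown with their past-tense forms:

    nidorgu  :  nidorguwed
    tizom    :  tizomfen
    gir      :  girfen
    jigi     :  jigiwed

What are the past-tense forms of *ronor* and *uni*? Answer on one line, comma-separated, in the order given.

The pattern is consonant vs. vowel: -fen when the stem ends in a consonant (*tizom*, *gir*); -wed when the stem ends in a vowel (*nidorgu*, *jigi*).
The final sound of *ronor* is /r/, which is a consonant, so the suffix is -fen, giving *ronorfen*.
Since the final sound of *uni* is /i/ (a vowel), it takes -wed, giving *uniwed*.

ronorfen, uniwed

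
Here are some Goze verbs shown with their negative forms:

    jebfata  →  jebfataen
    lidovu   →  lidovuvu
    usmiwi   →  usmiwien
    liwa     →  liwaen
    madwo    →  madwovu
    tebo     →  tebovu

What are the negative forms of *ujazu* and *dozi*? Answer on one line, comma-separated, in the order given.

The pattern is rounding harmony: -vu when the last vowel of the stem is a rounded vowel (*lidovu*, *madwo*, *tebo*); -en when the last vowel of the stem is an unrounded vowel (*jebfata*, *usmiwi*, *liwa*).
The last vowel of *ujazu* is /u/, which is a rounded vowel, so the suffix is -vu, giving *ujazuvu*.
*dozi*: last vowel = /i/, an unrounded vowel → -en → *dozien*.

ujazuvu, dozien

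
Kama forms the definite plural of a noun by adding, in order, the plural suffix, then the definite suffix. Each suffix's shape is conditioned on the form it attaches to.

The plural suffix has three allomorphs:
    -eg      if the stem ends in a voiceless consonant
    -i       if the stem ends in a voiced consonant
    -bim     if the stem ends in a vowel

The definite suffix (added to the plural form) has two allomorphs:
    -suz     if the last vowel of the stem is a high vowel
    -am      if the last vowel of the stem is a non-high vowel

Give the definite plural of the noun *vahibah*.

*vahibah*: final sound = /h/, a voiceless consonant → -eg → *vahibaheg*.
The plural form *vahibaheg* — last vowel /e/ (a non-high vowel) → -am → *vahibahegam*.

vahibahegam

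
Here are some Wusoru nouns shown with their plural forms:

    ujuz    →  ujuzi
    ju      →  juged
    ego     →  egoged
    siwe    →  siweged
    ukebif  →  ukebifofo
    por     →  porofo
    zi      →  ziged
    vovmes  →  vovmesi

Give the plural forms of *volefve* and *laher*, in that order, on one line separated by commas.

The pattern is sibilance of the final sound: -i when the stem ends in a sibilant (*ujuz*, *vovmes*); -ofo when the stem ends in a non-sibilant consonant (*ukebif*, *por*); -ged when the stem ends in a vowel (*ju*, *ego*, *siwe*, *zi*).
*volefve*: final sound = /e/, a vowel → -ged → *volefveged*.
*laher* — final sound /r/ (a non-sibilant consonant) → -ofo → *laherofo*.

volefveged, laherofo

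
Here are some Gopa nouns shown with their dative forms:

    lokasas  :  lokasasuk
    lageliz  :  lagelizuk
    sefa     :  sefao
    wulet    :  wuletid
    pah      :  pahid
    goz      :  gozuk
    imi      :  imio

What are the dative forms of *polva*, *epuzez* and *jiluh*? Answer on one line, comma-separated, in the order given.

polvao, epuzezuk, jiluhid

Looking at the final sound of each stem: -uk when the stem ends in a sibilant (*lokasas*, *lageliz*, *goz*); -id when the stem ends in a non-sibilant consonant (*wulet*, *pah*); -o when the stem ends in a vowel (*sefa*, *imi*).
*polva*: final sound = /a/, a vowel → -o → *polvao*.
*epuzez*: final sound = /z/, a sibilant → -uk → *epuzezuk*.
The final sound of *jiluh* is /h/, which is a non-sibilant consonant, so the suffix is -id, giving *jiluhid*.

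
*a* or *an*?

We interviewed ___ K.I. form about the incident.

a

The indefinite article is chosen by the initial *sound* of the following word, not its spelling.
The initialism *K.I.* is read letter by letter; the first letter, K, is pronounced /keɪ/, which begins with a consonant sound.
So the article is *a*: We interviewed a K.I. form about the incident.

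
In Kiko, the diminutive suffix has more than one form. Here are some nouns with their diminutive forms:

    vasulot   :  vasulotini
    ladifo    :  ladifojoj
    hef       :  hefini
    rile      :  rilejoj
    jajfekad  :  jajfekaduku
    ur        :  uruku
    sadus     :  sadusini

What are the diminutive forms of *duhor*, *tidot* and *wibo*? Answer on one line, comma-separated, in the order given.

duhoruku, tidotini, wibojoj

The alternation tracks the final sound of the stem — -ini when the stem ends in a voiceless consonant (*vasulot*, *hef*, *sadus*); -uku when the stem ends in a voiced consonant (*jajfekad*, *ur*); -joj when the stem ends in a vowel (*ladifo*, *rile*).
The final sound of *duhor* is /r/, which is a voiced consonant, so the suffix is -uku, giving *duhoruku*.
The final sound of *tidot* is /t/, which is a voiceless consonant, so the suffix is -ini, giving *tidotini*.
*wibo*: final sound = /o/, a vowel → -joj → *wibojoj*.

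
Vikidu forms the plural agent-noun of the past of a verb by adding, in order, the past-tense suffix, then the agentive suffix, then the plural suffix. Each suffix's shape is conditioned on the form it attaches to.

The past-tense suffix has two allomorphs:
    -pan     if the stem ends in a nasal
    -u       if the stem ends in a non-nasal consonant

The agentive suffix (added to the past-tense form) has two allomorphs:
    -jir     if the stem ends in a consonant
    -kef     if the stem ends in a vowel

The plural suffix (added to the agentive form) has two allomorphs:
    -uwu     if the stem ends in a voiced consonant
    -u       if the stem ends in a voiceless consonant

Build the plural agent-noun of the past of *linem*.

linempanjiruwu

*linem* — final consonant /m/ (a nasal) → -pan → *linempan*.
The past-tense form *linempan*: final sound = /n/, a consonant → -jir → *linempanjir*.
Since the final consonant of the agentive form *linempanjir* is /r/ (voiced), it takes -uwu, giving *linempanjiruwu*.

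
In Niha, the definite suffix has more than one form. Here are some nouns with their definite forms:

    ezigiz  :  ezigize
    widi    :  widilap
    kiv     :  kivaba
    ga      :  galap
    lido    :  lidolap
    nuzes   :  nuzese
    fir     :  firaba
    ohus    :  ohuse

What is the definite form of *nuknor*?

nuknoraba

The pattern is sibilance of the final sound: -e when the stem ends in a sibilant (*ezigiz*, *nuzes*, *ohus*); -aba when the stem ends in a non-sibilant consonant (*kiv*, *fir*); -lap when the stem ends in a vowel (*widi*, *ga*, *lido*).
*nuknor* — final sound /r/ (a non-sibilant consonant) → -aba → *nuknoraba*.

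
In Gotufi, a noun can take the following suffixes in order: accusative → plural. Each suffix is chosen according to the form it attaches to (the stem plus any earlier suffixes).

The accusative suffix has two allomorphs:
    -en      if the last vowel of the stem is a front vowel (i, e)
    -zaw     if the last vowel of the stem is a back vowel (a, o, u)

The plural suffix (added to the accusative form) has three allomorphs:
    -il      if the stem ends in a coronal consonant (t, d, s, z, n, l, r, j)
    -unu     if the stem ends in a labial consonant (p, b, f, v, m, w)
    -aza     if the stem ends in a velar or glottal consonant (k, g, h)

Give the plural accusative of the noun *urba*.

urbazawunu

Since the last vowel of *urba* is /a/ (a back vowel), it takes -zaw, giving *urbazaw*.
The accusative form *urbazaw* — final consonant /w/ (labial) → -unu → *urbazawunu*.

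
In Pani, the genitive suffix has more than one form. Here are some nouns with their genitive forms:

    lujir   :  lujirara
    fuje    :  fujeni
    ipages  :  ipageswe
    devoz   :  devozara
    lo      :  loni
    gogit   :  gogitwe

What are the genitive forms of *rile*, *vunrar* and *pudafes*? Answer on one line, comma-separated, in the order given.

The alternation tracks the final sound of the stem — -we when the stem ends in a voiceless consonant (*ipages*, *gogit*); -ara when the stem ends in a voiced consonant (*lujir*, *devoz*); -ni when the stem ends in a vowel (*fuje*, *lo*).
Since the final sound of *rile* is /e/ (a vowel), it takes -ni, giving *rileni*.
Since the final sound of *vunrar* is /r/ (a voiced consonant), it takes -ara, giving *vunrarara*.
The final sound of *pudafes* is /s/, which is a voiceless consonant, so the suffix is -we, giving *pudafeswe*.

rileni, vunrarara, pudafeswe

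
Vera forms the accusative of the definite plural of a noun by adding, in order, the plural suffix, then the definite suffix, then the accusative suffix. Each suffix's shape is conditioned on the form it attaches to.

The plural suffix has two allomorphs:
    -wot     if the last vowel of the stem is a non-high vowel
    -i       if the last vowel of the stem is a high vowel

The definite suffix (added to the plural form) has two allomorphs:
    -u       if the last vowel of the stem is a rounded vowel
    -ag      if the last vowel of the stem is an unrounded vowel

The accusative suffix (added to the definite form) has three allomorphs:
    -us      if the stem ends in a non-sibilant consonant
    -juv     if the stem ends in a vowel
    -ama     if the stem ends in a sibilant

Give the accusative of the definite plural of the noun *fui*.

*fui* — last vowel /i/ (a high vowel) → -i → *fuii*.
The plural form *fuii* — last vowel /i/ (an unrounded vowel) → -ag → *fuiiag*.
The definite form *fuiiag* — final sound /g/ (a non-sibilant consonant) → -us → *fuiiagus*.

fuiiagus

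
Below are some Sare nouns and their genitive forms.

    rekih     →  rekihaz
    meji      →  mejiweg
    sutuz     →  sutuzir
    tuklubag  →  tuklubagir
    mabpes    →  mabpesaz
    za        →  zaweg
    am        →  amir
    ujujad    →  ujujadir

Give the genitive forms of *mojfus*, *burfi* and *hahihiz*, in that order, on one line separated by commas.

Looking at the final sound of each stem: -az when the stem ends in a voiceless consonant (*rekih*, *mabpes*); -ir when the stem ends in a voiced consonant (*sutuz*, *tuklubag*, *am*, *ujujad*); -weg when the stem ends in a vowel (*meji*, *za*).
*mojfus*: final sound = /s/, a voiceless consonant → -az → *mojfusaz*.
Since the final sound of *burfi* is /i/ (a vowel), it takes -weg, giving *burfiweg*.
Since the final sound of *hahihiz* is /z/ (a voiced consonant), it takes -ir, giving *hahihizir*.

mojfusaz, burfiweg, hahihizir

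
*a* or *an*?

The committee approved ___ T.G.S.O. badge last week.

a

The indefinite article is chosen by the initial *sound* of the following word, not its spelling.
The initialism *T.G.S.O.* is read letter by letter; the first letter, T, is pronounced /tiː/, which begins with a consonant sound.
So the article is *a*: The committee approved a T.G.S.O. badge last week.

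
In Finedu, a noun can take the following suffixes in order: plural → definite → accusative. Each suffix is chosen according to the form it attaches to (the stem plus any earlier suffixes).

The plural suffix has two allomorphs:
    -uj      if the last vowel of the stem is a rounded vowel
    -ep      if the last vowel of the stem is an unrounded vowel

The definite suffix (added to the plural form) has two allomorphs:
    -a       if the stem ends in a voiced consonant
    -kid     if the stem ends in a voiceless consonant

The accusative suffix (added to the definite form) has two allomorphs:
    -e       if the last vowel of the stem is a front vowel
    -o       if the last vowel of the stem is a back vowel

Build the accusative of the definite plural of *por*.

porujao

*por*: last vowel = /o/, a rounded vowel → -uj → *poruj*.
The plural form *poruj* — final consonant /j/ (voiced) → -a → *poruja*.
Since the last vowel of the definite form *poruja* is /a/ (a back vowel), it takes -o, giving *porujao*.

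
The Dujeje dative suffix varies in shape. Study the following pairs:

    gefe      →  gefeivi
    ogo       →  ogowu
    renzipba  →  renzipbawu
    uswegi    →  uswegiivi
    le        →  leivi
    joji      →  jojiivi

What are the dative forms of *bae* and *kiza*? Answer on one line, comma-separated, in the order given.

baeivi, kizawu

Looking at the last vowel of each stem: -ivi when the last vowel of the stem is a front vowel (*gefe*, *uswegi*, *le*, *joji*); -wu when the last vowel of the stem is a back vowel (*ogo*, *renzipba*).
Since the last vowel of *bae* is /e/ (a front vowel), it takes -ivi, giving *baeivi*.
*kiza* — last vowel /a/ (a back vowel) → -wu → *kizawu*.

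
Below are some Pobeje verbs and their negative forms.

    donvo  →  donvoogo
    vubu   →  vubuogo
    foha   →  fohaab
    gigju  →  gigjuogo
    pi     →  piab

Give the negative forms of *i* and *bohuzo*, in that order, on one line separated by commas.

The alternation tracks the last vowel of the stem — -ogo when the last vowel of the stem is a rounded vowel (*donvo*, *vubu*, *gigju*); -ab when the last vowel of the stem is an unrounded vowel (*foha*, *pi*).
Since the last vowel of *i* is /i/ (an unrounded vowel), it takes -ab, giving *iab*.
*bohuzo*: last vowel = /o/, a rounded vowel → -ogo → *bohuzoogo*.

iab, bohuzoogo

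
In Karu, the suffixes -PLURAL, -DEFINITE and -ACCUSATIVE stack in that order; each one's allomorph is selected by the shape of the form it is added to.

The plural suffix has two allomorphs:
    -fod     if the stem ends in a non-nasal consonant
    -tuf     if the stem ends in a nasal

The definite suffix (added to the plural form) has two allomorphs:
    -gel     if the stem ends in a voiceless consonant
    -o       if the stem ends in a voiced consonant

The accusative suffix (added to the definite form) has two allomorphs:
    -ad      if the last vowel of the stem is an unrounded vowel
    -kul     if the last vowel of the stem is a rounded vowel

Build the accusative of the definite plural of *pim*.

*pim* — final consonant /m/ (a nasal) → -tuf → *pimtuf*.
The plural form *pimtuf* — final consonant /f/ (voiceless) → -gel → *pimtufgel*.
The last vowel of the definite form *pimtufgel* is /e/, which is an unrounded vowel, so the accusative suffix is -ad, giving *pimtufgelad*.

pimtufgelad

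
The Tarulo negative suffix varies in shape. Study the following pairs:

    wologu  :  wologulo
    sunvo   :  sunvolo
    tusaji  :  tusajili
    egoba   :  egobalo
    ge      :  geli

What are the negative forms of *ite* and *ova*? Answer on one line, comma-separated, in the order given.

Looking at the last vowel of each stem: -li when the last vowel of the stem is a front vowel (*tusaji*, *ge*); -lo when the last vowel of the stem is a back vowel (*wologu*, *sunvo*, *egoba*).
The last vowel of *ite* is /e/, which is a front vowel, so the suffix is -li, giving *iteli*.
Since the last vowel of *ova* is /a/ (a back vowel), it takes -lo, giving *ovalo*.

iteli, ovalo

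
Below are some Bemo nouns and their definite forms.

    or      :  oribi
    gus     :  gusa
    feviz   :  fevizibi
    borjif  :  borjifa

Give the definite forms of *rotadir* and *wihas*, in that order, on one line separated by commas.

rotadiribi, wihasa

The pattern is voicing of the final consonant: -a when the stem ends in a voiceless consonant (*gus*, *borjif*); -ibi when the stem ends in a voiced consonant (*or*, *feviz*).
*rotadir* — final consonant /r/ (voiced) → -ibi → *rotadiribi*.
The final consonant of *wihas* is /s/, which is voiceless, so the suffix is -a, giving *wihasa*.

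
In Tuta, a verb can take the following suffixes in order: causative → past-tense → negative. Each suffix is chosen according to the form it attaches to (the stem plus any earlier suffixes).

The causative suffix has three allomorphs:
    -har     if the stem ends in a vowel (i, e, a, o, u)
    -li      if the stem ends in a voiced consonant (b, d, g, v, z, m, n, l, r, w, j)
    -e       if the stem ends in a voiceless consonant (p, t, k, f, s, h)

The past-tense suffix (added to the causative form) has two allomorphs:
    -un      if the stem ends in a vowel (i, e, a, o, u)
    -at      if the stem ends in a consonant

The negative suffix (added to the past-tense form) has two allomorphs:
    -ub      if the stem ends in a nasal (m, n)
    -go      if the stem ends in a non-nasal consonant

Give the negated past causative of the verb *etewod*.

etewodliunub

The final sound of *etewod* is /d/, which is a voiced consonant, so the causative suffix is -li, giving *etewodli*.
Since the final sound of the causative form *etewodli* is /i/ (a vowel), it takes -un, giving *etewodliun*.
Since the final consonant of the past-tense form *etewodliun* is /n/ (a nasal), it takes -ub, giving *etewodliunub*.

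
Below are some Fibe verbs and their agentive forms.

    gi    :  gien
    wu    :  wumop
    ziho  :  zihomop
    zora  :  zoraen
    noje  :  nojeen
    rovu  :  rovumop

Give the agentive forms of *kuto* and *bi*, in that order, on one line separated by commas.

kutomop, bien

The alternation tracks the last vowel of the stem — -mop when the last vowel of the stem is a rounded vowel (*wu*, *ziho*, *rovu*); -en when the last vowel of the stem is an unrounded vowel (*gi*, *zora*, *noje*).
*kuto*: last vowel = /o/, a rounded vowel → -mop → *kutomop*.
*bi*: last vowel = /i/, an unrounded vowel → -en → *bien*.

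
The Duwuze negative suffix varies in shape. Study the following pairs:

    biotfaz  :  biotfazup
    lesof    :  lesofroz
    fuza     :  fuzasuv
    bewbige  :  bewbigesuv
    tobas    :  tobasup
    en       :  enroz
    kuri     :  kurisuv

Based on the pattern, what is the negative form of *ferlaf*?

ferlafroz

Looking at the final sound of each stem: -up when the stem ends in a sibilant (*biotfaz*, *tobas*); -roz when the stem ends in a non-sibilant consonant (*lesof*, *en*); -suv when the stem ends in a vowel (*fuza*, *bewbige*, *kuri*).
*ferlaf*: final sound = /f/, a non-sibilant consonant → -roz → *ferlafroz*.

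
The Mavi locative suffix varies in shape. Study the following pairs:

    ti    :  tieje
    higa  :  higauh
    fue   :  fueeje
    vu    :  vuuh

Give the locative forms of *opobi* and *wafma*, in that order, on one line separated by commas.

The pattern is front/back vowel harmony: -eje when the last vowel of the stem is a front vowel (*ti*, *fue*); -uh when the last vowel of the stem is a back vowel (*higa*, *vu*).
*opobi*: last vowel = /i/, a front vowel → -eje → *opobieje*.
The last vowel of *wafma* is /a/, which is a back vowel, so the suffix is -uh, giving *wafmauh*.

opobieje, wafmauh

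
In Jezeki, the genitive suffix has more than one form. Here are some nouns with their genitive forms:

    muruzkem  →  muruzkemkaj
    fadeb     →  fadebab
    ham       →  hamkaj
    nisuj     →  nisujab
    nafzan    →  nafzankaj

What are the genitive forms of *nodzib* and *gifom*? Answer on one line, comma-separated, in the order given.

The alternation tracks the final consonant of the stem — -kaj when the stem ends in a nasal (*muruzkem*, *ham*, *nafzan*); -ab when the stem ends in a non-nasal consonant (*fadeb*, *nisuj*).
Since the final consonant of *nodzib* is /b/ (non-nasal), it takes -ab, giving *nodzibab*.
*gifom* — final consonant /m/ (a nasal) → -kaj → *gifomkaj*.

nodzibab, gifomkaj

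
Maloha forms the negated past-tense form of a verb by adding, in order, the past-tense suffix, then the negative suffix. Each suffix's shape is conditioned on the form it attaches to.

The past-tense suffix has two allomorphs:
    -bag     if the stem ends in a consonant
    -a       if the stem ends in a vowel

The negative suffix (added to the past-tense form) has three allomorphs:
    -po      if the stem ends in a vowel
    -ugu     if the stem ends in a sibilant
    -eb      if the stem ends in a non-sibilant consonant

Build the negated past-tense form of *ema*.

emaapo

Since the final sound of *ema* is /a/ (a vowel), it takes -a, giving *emaa*.
The past-tense form *emaa*: final sound = /a/, a vowel → -po → *emaapo*.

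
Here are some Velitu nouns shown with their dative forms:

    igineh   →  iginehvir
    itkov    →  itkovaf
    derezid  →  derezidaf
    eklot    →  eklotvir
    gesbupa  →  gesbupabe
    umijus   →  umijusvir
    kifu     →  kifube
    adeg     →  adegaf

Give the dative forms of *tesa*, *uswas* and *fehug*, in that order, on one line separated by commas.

tesabe, uswasvir, fehugaf

The alternation tracks the final sound of the stem — -vir when the stem ends in a voiceless consonant (*igineh*, *eklot*, *umijus*); -af when the stem ends in a voiced consonant (*itkov*, *derezid*, *adeg*); -be when the stem ends in a vowel (*gesbupa*, *kifu*).
*tesa*: final sound = /a/, a vowel → -be → *tesabe*.
*uswas* — final sound /s/ (a voiceless consonant) → -vir → *uswasvir*.
The final sound of *fehug* is /g/, which is a voiced consonant, so the suffix is -af, giving *fehugaf*.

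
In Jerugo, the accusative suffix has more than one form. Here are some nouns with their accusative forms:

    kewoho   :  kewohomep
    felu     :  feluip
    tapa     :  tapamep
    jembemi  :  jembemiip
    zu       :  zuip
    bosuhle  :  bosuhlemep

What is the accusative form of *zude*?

The alternation tracks the last vowel of the stem — -ip when the last vowel of the stem is a high vowel (*felu*, *jembemi*, *zu*); -mep when the last vowel of the stem is a non-high vowel (*kewoho*, *tapa*, *bosuhle*).
*zude* — last vowel /e/ (a non-high vowel) → -mep → *zudemep*.

zudemep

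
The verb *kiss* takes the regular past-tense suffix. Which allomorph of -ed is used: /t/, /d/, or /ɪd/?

The stem *kiss* ends in a voiceless consonant other than /t/.
The -ed suffix is realized as /ɪd/ after /t, d/; as /t/ after other voiceless consonants; and as /d/ after other voiced sounds.
So -ed on *kiss* is pronounced /t/.

/t/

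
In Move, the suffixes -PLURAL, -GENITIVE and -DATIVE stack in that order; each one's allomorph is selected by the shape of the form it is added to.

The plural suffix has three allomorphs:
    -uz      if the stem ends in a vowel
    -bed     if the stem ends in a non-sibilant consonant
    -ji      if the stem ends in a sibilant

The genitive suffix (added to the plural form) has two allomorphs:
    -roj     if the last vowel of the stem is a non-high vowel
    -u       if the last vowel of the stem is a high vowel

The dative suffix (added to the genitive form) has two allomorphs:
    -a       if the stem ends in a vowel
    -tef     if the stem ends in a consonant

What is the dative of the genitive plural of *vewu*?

*vewu*: final sound = /u/, a vowel → -uz → *vewuuz*.
The last vowel of the plural form *vewuuz* is /u/, which is a high vowel, so the genitive suffix is -u, giving *vewuuzu*.
The genitive form *vewuuzu* — final sound /u/ (a vowel) → -a → *vewuuzua*.

vewuuzua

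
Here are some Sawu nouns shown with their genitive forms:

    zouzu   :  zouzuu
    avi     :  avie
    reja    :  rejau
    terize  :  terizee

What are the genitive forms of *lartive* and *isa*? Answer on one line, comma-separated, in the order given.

The alternation tracks the last vowel of the stem — -e when the last vowel of the stem is a front vowel (*avi*, *terize*); -u when the last vowel of the stem is a back vowel (*zouzu*, *reja*).
Since the last vowel of *lartive* is /e/ (a front vowel), it takes -e, giving *lartivee*.
Since the last vowel of *isa* is /a/ (a back vowel), it takes -u, giving *isau*.

lartivee, isau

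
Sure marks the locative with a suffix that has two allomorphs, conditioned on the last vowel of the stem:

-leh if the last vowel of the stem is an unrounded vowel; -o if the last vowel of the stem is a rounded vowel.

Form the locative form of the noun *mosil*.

mosilleh

The last vowel of *mosil* is /i/, which is an unrounded vowel, so the suffix is -leh, giving *mosilleh*.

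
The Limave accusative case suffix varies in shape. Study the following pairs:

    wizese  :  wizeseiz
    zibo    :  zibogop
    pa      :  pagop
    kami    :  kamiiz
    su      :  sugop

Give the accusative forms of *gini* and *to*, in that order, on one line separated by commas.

Looking at the last vowel of each stem: -iz when the last vowel of the stem is a front vowel (*wizese*, *kami*); -gop when the last vowel of the stem is a back vowel (*zibo*, *pa*, *su*).
*gini* — last vowel /i/ (a front vowel) → -iz → *giniiz*.
Since the last vowel of *to* is /o/ (a back vowel), it takes -gop, giving *togop*.

giniiz, togop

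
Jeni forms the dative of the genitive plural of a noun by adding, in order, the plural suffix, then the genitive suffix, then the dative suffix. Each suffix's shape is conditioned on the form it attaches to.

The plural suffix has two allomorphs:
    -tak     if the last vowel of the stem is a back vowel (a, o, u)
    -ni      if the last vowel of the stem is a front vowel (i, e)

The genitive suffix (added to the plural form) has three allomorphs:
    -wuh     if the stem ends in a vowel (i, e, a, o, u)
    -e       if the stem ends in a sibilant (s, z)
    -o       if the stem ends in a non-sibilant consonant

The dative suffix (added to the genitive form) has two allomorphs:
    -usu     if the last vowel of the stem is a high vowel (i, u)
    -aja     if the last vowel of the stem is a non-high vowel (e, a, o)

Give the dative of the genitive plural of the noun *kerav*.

keravtakoaja

*kerav* — last vowel /a/ (a back vowel) → -tak → *keravtak*.
The final sound of the plural form *keravtak* is /k/, which is a non-sibilant consonant, so the genitive suffix is -o, giving *keravtako*.
The genitive form *keravtako*: last vowel = /o/, a non-high vowel → -aja → *keravtakoaja*.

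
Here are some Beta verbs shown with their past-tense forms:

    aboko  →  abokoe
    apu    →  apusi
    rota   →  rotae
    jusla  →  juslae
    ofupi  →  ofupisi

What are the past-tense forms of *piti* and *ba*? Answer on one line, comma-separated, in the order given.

The pattern is height harmony: -si when the last vowel of the stem is a high vowel (*apu*, *ofupi*); -e when the last vowel of the stem is a non-high vowel (*aboko*, *rota*, *jusla*).
Since the last vowel of *piti* is /i/ (a high vowel), it takes -si, giving *pitisi*.
Since the last vowel of *ba* is /a/ (a non-high vowel), it takes -e, giving *bae*.

pitisi, bae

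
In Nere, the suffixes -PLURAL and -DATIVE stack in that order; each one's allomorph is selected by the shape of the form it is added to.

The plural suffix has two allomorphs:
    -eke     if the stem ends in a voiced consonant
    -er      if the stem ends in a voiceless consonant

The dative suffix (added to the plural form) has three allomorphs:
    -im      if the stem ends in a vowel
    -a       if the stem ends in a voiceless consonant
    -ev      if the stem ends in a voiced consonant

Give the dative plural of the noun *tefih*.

*tefih* — final consonant /h/ (voiceless) → -er → *tefiher*.
Since the final sound of the plural form *tefiher* is /r/ (a voiced consonant), it takes -ev, giving *tefiherev*.

tefiherev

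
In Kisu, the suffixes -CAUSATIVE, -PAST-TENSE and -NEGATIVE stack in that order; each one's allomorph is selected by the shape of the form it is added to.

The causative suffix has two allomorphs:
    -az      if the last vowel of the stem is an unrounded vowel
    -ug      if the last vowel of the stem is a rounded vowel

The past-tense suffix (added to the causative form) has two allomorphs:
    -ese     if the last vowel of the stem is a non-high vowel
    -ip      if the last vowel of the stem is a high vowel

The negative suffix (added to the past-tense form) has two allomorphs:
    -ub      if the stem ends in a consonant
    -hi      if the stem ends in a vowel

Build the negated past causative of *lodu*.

*lodu*: last vowel = /u/, a rounded vowel → -ug → *loduug*.
The causative form *loduug* — last vowel /u/ (a high vowel) → -ip → *loduugip*.
The past-tense form *loduugip*: final sound = /p/, a consonant → -ub → *loduugipub*.

loduugipub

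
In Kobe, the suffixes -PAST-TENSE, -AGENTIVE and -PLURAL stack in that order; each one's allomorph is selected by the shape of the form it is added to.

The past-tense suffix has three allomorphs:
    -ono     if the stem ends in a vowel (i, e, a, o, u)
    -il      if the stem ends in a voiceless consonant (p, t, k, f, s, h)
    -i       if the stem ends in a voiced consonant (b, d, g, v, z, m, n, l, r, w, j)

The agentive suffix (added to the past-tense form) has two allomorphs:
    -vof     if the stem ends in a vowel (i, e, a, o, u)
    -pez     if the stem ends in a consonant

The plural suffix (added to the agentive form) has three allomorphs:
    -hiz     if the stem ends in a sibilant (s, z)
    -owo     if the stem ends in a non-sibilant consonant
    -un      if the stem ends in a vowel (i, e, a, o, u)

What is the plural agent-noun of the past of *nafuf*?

The final sound of *nafuf* is /f/, which is a voiceless consonant, so the past-tense suffix is -il, giving *nafufil*.
The past-tense form *nafufil* — final sound /l/ (a consonant) → -pez → *nafufilpez*.
Since the final sound of the agentive form *nafufilpez* is /z/ (a sibilant), it takes -hiz, giving *nafufilpezhiz*.

nafufilpezhiz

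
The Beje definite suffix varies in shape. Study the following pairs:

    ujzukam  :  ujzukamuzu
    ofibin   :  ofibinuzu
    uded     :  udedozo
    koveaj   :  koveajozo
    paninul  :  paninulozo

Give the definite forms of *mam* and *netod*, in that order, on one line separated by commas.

mamuzu, netodozo

The alternation tracks the final consonant of the stem — -uzu when the stem ends in a nasal (*ujzukam*, *ofibin*); -ozo when the stem ends in a non-nasal consonant (*uded*, *koveaj*, *paninul*).
The final consonant of *mam* is /m/, which is a nasal, so the suffix is -uzu, giving *mamuzu*.
Since the final consonant of *netod* is /d/ (non-nasal), it takes -ozo, giving *netodozo*.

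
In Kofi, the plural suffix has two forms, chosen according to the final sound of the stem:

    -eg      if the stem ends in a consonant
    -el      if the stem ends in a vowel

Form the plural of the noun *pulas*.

pulaseg

*pulas* — final sound /s/ (a consonant) → -eg → *pulaseg*.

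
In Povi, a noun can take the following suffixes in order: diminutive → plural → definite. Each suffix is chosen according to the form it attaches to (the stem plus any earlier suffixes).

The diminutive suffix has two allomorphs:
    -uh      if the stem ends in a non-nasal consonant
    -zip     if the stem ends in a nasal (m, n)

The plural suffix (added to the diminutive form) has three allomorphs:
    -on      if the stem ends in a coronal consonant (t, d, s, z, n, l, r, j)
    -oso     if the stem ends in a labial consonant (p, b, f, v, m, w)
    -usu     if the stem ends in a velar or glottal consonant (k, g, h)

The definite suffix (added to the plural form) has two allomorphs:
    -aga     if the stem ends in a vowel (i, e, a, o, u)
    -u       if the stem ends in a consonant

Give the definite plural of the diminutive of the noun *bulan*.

bulanziposoaga

*bulan* — final consonant /n/ (a nasal) → -zip → *bulanzip*.
Since the final consonant of the diminutive form *bulanzip* is /p/ (labial), it takes -oso, giving *bulanziposo*.
The plural form *bulanziposo*: final sound = /o/, a vowel → -aga → *bulanziposoaga*.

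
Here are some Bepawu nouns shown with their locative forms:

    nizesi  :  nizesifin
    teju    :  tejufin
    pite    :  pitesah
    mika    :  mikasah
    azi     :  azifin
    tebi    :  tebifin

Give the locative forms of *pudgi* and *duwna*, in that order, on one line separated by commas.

The pattern is height harmony: -fin when the last vowel of the stem is a high vowel (*nizesi*, *teju*, *azi*, *tebi*); -sah when the last vowel of the stem is a non-high vowel (*pite*, *mika*).
The last vowel of *pudgi* is /i/, which is a high vowel, so the suffix is -fin, giving *pudgifin*.
Since the last vowel of *duwna* is /a/ (a non-high vowel), it takes -sah, giving *duwnasah*.

pudgifin, duwnasah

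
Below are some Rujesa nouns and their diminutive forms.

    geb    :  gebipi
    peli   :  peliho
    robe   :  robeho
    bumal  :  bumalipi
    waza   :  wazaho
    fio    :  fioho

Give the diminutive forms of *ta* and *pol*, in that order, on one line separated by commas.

taho, polipi

Looking at the final sound of each stem: -ipi when the stem ends in a consonant (*geb*, *bumal*); -ho when the stem ends in a vowel (*peli*, *robe*, *waza*, *fio*).
Since the final sound of *ta* is /a/ (a vowel), it takes -ho, giving *taho*.
*pol* — final sound /l/ (a consonant) → -ipi → *polipi*.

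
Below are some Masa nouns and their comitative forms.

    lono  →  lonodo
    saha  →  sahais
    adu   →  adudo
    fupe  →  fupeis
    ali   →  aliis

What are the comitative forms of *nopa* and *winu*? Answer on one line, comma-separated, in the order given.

The alternation tracks the last vowel of the stem — -do when the last vowel of the stem is a rounded vowel (*lono*, *adu*); -is when the last vowel of the stem is an unrounded vowel (*saha*, *fupe*, *ali*).
The last vowel of *nopa* is /a/, which is an unrounded vowel, so the suffix is -is, giving *nopais*.
Since the last vowel of *winu* is /u/ (a rounded vowel), it takes -do, giving *winudo*.

nopais, winudo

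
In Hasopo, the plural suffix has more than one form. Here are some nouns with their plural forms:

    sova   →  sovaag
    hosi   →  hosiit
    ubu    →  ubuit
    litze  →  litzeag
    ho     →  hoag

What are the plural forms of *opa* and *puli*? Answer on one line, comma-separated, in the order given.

Looking at the last vowel of each stem: -it when the last vowel of the stem is a high vowel (*hosi*, *ubu*); -ag when the last vowel of the stem is a non-high vowel (*sova*, *litze*, *ho*).
*opa* — last vowel /a/ (a non-high vowel) → -ag → *opaag*.
The last vowel of *puli* is /i/, which is a high vowel, so the suffix is -it, giving *puliit*.

opaag, puliit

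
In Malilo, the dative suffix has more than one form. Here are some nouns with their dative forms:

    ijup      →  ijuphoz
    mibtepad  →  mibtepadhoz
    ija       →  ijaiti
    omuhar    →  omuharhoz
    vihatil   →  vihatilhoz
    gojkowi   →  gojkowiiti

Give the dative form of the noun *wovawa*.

Looking at the final sound of each stem: -hoz when the stem ends in a consonant (*ijup*, *mibtepad*, *omuhar*, *vihatil*); -iti when the stem ends in a vowel (*ija*, *gojkowi*).
*wovawa* — final sound /a/ (a vowel) → -iti → *wovawaiti*.

wovawaiti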